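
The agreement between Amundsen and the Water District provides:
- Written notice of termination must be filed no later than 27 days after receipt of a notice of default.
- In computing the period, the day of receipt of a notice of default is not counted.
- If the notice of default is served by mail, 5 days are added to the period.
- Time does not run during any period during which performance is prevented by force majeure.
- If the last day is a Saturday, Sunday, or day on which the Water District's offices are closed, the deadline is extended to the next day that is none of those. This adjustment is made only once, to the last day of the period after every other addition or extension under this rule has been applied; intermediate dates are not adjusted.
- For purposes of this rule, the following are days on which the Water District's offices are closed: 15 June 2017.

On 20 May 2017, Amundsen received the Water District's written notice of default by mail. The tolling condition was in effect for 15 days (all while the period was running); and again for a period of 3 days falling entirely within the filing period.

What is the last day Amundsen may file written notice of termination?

27 days after 20 May 2017 is June 16, 2017.
Service was by mail, adding 5 days: June 16, 2017 + 5 days = June 21, 2017.
Tolling adds 15 days: June 21, 2017 + 15 days = July 6, 2017.
Tolling adds 3 days: July 6, 2017 + 3 days = July 9, 2017.
July 9, 2017 is Sunday. The next qualifying day is July 10, 2017.

July 10, 2017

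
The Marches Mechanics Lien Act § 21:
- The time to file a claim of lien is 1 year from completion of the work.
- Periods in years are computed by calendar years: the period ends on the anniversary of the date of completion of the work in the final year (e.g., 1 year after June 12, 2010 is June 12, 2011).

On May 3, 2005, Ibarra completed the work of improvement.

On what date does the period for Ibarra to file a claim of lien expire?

1 year after May 3, 2005 is May 3, 2006.

May 3, 2006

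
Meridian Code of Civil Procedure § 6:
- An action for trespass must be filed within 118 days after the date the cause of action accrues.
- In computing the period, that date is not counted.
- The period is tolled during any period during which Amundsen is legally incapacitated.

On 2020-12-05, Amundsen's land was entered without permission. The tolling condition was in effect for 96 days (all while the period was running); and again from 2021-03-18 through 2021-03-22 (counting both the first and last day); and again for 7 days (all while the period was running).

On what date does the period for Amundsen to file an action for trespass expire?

July 19, 2021

118 days after 2020-12-05 is April 2, 2021.
Tolling adds 96 days: April 2, 2021 + 96 days = July 7, 2021.
From March 18, 2021 through March 22, 2021 inclusive is 5 days; tolling adds 5 days: July 7, 2021 + 5 days = July 12, 2021.
Tolling adds 7 days: July 12, 2021 + 7 days = July 19, 2021.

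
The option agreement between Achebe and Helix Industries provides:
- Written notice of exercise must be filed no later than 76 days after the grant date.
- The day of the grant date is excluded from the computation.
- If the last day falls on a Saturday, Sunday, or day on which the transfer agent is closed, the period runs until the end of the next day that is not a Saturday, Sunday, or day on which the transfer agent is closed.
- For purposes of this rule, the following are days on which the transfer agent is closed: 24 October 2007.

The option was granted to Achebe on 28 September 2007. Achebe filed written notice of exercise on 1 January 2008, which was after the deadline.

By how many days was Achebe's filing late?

19 days

76 days after 28 September 2007 is December 13, 2007.
December 13, 2007 is a Thursday and not a day on which the transfer agent is closed, so no extension applies.
The deadline is December 13, 2007; from December 13, 2007 to January 1, 2008 is 19 days.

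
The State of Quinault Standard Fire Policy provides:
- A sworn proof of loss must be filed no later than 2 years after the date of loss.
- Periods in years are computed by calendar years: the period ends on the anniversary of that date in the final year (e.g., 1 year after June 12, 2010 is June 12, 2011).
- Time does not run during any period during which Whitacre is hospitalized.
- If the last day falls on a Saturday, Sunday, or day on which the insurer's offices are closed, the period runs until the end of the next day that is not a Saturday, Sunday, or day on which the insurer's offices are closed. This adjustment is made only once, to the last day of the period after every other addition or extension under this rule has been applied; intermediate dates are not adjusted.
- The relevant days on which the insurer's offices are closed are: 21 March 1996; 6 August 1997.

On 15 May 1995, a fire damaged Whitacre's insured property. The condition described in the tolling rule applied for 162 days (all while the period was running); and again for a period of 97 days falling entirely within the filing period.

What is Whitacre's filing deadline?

2 years after 15 May 1995 is May 15, 1997.
Tolling adds 162 days: May 15, 1997 + 162 days = October 24, 1997.
Tolling adds 97 days: October 24, 1997 + 97 days = January 29, 1998.
January 29, 1998 is a Thursday and not a day on which the insurer's offices are closed, so no extension applies.

January 29, 1998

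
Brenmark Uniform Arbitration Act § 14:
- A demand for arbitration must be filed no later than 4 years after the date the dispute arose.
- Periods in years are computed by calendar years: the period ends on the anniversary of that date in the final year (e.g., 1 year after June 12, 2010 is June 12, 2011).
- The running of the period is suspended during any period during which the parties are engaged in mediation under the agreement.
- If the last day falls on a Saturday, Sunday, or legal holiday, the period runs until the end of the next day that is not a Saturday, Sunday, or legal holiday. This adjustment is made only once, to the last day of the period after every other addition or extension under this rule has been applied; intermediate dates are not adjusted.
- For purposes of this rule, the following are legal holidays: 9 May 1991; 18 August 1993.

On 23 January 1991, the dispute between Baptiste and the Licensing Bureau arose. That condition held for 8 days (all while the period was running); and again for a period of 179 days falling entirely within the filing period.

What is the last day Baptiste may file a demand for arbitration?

4 years after 23 January 1991 is January 23, 1995.
Tolling adds 8 days: January 23, 1995 + 8 days = January 31, 1995.
Tolling adds 179 days: January 31, 1995 + 179 days = July 29, 1995.
July 29, 1995 is Saturday; July 30, 1995 is Sunday. The next qualifying day is July 31, 1995.

July 31, 1995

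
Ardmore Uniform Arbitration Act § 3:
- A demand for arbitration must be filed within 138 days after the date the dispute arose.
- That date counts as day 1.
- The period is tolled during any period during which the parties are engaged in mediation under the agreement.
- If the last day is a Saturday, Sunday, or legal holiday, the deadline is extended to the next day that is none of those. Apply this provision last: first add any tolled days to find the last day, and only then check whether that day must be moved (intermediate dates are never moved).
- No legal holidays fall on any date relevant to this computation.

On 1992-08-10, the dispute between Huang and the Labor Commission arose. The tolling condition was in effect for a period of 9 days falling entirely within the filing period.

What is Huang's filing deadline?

January 4, 1993

Counting 1992-08-10 as day 1, day 138 is December 25, 1992.
Tolling adds 9 days: December 25, 1992 + 9 days = January 3, 1993.
January 3, 1993 is Sunday. The next qualifying day is January 4, 1993.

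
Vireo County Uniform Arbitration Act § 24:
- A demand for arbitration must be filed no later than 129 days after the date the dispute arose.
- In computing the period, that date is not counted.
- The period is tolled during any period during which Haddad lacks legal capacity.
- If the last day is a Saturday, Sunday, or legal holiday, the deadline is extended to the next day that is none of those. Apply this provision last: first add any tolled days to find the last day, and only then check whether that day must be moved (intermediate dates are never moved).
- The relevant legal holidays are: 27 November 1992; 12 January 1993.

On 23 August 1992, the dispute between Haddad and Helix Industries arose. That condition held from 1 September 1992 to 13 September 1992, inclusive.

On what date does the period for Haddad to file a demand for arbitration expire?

January 13, 1993

129 days after 23 August 1992 is December 30, 1992.
From September 1, 1992 through September 13, 1992 inclusive is 13 days; tolling adds 13 days: December 30, 1992 + 13 days = January 12, 1993.
January 12, 1993 is a listed holiday. The next qualifying day is January 13, 1993.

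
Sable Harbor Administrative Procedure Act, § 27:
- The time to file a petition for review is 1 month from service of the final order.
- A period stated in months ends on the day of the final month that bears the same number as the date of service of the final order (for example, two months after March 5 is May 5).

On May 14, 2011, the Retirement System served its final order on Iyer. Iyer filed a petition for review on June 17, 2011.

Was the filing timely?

1 month after May 14, 2011 is June 14, 2011.
The deadline is June 14, 2011; the filing on June 17, 2011 is after that date.

No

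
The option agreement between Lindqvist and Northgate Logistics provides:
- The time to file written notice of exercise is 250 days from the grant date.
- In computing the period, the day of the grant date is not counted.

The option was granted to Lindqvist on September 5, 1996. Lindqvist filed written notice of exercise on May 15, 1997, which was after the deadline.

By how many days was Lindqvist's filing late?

250 days after September 5, 1996 is May 13, 1997.
The deadline is May 13, 1997; from May 13, 1997 to May 15, 1997 is 2 days.

2 days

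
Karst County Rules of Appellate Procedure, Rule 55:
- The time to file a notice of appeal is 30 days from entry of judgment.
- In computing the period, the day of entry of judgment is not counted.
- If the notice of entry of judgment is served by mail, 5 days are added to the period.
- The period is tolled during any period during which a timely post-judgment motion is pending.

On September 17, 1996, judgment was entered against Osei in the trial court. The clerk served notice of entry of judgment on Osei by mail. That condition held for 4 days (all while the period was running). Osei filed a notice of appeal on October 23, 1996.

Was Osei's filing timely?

Yes

30 days after September 17, 1996 is October 17, 1996.
Service was by mail, adding 5 days: October 17, 1996 + 5 days = October 22, 1996.
Tolling adds 4 days: October 22, 1996 + 4 days = October 26, 1996.
The deadline is October 26, 1996; the filing on October 23, 1996 is on or before that date.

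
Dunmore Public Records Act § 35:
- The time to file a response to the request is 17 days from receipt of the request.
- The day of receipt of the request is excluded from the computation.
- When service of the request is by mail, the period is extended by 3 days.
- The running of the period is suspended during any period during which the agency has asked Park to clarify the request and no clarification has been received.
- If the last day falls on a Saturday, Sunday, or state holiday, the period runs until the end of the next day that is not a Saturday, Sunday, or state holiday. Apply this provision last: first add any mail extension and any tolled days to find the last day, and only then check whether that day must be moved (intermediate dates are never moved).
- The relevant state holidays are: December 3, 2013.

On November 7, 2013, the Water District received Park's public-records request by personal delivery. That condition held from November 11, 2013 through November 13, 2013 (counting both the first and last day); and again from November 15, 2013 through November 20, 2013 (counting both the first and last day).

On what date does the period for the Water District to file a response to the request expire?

17 days after November 7, 2013 is November 24, 2013.
Service was not by mail, so no mail extension applies.
From November 11, 2013 through November 13, 2013 inclusive is 3 days; tolling adds 3 days: November 24, 2013 + 3 days = November 27, 2013.
From November 15, 2013 through November 20, 2013 inclusive is 6 days; tolling adds 6 days: November 27, 2013 + 6 days = December 3, 2013.
December 3, 2013 is a listed holiday. The next qualifying day is December 4, 2013.

December 4, 2013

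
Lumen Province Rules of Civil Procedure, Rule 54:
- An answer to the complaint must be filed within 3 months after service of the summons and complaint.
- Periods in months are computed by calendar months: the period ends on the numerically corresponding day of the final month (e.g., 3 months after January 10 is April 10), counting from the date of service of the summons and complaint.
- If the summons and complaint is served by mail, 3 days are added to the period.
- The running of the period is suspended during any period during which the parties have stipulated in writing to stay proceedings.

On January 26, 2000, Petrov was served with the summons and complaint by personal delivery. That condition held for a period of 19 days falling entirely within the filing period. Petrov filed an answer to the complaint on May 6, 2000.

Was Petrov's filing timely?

3 months after January 26, 2000 is April 26, 2000.
Service was not by mail, so no mail extension applies.
Tolling adds 19 days: April 26, 2000 + 19 days = May 15, 2000.
The deadline is May 15, 2000; the filing on May 6, 2000 is on or before that date.

Yes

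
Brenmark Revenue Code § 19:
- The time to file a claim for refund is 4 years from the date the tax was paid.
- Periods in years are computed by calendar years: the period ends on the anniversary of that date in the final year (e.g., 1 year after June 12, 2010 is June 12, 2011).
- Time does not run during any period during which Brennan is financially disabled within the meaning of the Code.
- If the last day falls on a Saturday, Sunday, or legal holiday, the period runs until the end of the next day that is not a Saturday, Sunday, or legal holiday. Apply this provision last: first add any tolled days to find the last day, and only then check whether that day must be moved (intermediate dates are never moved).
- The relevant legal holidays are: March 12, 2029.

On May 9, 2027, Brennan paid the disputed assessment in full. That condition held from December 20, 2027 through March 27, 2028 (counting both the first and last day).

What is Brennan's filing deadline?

August 18, 2031

4 years after May 9, 2027 is May 9, 2031.
From December 20, 2027 through March 27, 2028 inclusive is 99 days; tolling adds 99 days: May 9, 2031 + 99 days = August 16, 2031.
August 16, 2031 is Saturday; August 17, 2031 is Sunday. The next qualifying day is August 18, 2031.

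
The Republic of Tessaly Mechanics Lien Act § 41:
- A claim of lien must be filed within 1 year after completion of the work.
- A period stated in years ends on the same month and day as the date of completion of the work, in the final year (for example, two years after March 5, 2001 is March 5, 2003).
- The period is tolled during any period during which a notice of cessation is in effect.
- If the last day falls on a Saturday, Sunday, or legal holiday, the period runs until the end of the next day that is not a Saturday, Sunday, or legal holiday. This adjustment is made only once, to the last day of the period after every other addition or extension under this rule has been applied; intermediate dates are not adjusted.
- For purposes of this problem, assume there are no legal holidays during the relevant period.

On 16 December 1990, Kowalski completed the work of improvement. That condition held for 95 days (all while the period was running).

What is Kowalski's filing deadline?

March 20, 1992

1 year after 16 December 1990 is December 16, 1991.
Tolling adds 95 days: December 16, 1991 + 95 days = March 20, 1992.
March 20, 1992 is a Friday and not a legal holiday, so no extension applies.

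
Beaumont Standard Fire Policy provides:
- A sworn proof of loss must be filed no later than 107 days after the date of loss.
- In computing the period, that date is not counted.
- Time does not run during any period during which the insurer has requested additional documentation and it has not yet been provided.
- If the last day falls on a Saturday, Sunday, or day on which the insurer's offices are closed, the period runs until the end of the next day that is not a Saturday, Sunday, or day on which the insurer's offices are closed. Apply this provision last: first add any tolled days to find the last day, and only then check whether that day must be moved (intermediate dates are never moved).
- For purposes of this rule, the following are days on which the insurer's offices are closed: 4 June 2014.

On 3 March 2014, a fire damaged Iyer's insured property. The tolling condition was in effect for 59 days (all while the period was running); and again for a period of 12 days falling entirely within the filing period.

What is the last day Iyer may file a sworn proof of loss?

August 28, 2014

107 days after 3 March 2014 is June 18, 2014.
Tolling adds 59 days: June 18, 2014 + 59 days = August 16, 2014.
Tolling adds 12 days: August 16, 2014 + 12 days = August 28, 2014.
August 28, 2014 is a Thursday and not a day on which the insurer's offices are closed, so no extension applies.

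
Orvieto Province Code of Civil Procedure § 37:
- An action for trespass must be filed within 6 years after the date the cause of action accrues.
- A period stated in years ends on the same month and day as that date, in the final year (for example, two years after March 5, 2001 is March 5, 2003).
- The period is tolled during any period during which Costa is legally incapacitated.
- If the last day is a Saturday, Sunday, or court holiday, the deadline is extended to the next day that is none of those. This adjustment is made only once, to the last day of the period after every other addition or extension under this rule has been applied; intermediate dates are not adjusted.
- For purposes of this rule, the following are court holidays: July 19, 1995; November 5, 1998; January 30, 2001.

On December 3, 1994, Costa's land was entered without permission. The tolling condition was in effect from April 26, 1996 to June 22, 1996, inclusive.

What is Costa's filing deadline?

January 31, 2001

6 years after December 3, 1994 is December 3, 2000.
From April 26, 1996 through June 22, 1996 inclusive is 58 days; tolling adds 58 days: December 3, 2000 + 58 days = January 30, 2001.
January 30, 2001 is a listed holiday. The next qualifying day is January 31, 2001.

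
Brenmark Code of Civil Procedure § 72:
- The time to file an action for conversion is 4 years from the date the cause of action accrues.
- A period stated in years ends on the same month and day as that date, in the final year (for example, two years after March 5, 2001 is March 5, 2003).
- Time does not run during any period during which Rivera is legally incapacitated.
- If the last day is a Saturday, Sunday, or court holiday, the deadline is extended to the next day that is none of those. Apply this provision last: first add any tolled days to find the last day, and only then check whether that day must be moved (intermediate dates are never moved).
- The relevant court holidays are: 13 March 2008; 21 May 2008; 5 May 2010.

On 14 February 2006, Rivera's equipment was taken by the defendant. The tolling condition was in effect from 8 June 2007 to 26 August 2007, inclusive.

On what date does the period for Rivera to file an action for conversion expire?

4 years after 14 February 2006 is February 14, 2010.
From June 8, 2007 through August 26, 2007 inclusive is 80 days; tolling adds 80 days: February 14, 2010 + 80 days = May 5, 2010.
May 5, 2010 is a listed holiday. The next qualifying day is May 6, 2010.

May 6, 2010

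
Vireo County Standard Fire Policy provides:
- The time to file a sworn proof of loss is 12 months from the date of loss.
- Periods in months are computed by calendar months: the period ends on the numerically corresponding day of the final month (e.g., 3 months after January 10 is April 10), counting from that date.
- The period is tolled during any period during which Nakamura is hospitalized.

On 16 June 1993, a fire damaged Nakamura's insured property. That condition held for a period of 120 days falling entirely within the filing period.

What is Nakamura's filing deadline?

October 14, 1994

12 months after 16 June 1993 is June 16, 1994.
Tolling adds 120 days: June 16, 1994 + 120 days = October 14, 1994.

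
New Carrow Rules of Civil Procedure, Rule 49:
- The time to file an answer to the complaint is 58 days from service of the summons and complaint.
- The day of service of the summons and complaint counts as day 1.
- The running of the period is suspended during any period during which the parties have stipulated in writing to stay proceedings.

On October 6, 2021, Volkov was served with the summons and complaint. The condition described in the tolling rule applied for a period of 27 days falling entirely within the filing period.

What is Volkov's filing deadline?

December 29, 2021

Counting October 6, 2021 as day 1, day 58 is December 2, 2021.
Tolling adds 27 days: December 2, 2021 + 27 days = December 29, 2021.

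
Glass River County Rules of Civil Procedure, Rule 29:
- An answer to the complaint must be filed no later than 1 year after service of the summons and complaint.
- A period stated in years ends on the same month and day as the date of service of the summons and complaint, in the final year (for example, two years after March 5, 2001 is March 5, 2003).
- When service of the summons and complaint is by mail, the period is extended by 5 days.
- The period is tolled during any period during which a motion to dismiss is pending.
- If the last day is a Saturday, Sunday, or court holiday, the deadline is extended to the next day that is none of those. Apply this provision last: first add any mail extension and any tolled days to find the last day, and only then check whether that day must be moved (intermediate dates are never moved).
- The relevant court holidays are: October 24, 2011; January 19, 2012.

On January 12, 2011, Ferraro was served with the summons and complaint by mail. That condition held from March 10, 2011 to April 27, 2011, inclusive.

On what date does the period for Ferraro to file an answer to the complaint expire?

1 year after January 12, 2011 is January 12, 2012.
Service was by mail, adding 5 days: January 12, 2012 + 5 days = January 17, 2012.
From March 10, 2011 through April 27, 2011 inclusive is 49 days; tolling adds 49 days: January 17, 2012 + 49 days = March 6, 2012.
March 6, 2012 is a Tuesday and not a court holiday, so no extension applies.

March 6, 2012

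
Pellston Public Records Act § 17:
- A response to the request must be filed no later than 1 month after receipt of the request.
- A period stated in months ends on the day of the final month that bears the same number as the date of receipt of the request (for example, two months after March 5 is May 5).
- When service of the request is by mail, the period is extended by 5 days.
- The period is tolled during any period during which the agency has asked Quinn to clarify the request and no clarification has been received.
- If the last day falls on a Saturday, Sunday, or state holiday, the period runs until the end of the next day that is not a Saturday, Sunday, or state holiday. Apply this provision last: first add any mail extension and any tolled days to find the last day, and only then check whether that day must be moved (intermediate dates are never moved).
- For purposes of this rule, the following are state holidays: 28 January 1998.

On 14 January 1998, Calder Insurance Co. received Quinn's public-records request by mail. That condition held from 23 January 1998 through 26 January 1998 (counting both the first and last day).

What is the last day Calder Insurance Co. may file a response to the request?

1 month after 14 January 1998 is February 14, 1998.
Service was by mail, adding 5 days: February 14, 1998 + 5 days = February 19, 1998.
From January 23, 1998 through January 26, 1998 inclusive is 4 days; tolling adds 4 days: February 19, 1998 + 4 days = February 23, 1998.
February 23, 1998 is a Monday and not a state holiday, so no extension applies.

February 23, 1998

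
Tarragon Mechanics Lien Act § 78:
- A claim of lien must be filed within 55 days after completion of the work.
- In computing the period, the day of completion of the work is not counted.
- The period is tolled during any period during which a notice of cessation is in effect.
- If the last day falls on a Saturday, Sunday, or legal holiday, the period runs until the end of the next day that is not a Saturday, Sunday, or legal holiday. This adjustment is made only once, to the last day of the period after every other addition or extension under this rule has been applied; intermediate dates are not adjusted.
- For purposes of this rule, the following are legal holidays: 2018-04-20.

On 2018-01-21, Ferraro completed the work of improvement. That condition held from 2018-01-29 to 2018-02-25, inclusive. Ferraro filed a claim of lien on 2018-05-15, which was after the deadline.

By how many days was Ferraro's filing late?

55 days after 2018-01-21 is March 17, 2018.
From January 29, 2018 through February 25, 2018 inclusive is 28 days; tolling adds 28 days: March 17, 2018 + 28 days = April 14, 2018.
April 14, 2018 is Saturday; April 15, 2018 is Sunday. The next qualifying day is April 16, 2018.
The deadline is April 16, 2018; from April 16, 2018 to May 15, 2018 is 29 days.

29 days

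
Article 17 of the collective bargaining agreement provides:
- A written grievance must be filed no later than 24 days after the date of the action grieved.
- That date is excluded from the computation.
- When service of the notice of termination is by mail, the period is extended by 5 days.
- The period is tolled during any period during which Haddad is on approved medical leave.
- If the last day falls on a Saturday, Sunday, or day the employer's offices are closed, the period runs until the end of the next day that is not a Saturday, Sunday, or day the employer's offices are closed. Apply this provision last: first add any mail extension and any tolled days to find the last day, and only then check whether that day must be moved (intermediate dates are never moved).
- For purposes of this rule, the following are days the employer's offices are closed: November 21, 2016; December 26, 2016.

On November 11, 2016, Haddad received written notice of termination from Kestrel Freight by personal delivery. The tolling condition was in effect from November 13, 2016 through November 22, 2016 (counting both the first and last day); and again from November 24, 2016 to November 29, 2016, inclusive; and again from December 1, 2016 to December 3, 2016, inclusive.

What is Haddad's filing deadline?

December 27, 2016

24 days after November 11, 2016 is December 5, 2016.
Service was not by mail, so no mail extension applies.
From November 13, 2016 through November 22, 2016 inclusive is 10 days; tolling adds 10 days: December 5, 2016 + 10 days = December 15, 2016.
From November 24, 2016 through November 29, 2016 inclusive is 6 days; tolling adds 6 days: December 15, 2016 + 6 days = December 21, 2016.
From December 1, 2016 through December 3, 2016 inclusive is 3 days; tolling adds 3 days: December 21, 2016 + 3 days = December 24, 2016.
December 24, 2016 is Saturday; December 25, 2016 is Sunday; December 26, 2016 is a listed holiday. The next qualifying day is December 27, 2016.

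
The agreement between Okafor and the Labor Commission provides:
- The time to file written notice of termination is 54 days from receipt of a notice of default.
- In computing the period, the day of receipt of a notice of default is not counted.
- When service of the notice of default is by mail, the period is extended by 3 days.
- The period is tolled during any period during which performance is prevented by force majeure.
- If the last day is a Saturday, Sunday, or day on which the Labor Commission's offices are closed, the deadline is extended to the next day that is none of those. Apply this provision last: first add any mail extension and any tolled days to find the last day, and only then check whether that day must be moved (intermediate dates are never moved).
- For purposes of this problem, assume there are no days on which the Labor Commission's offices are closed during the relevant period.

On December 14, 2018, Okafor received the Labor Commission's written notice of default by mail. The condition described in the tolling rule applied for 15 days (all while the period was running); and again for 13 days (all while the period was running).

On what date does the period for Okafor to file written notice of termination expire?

March 11, 2019

54 days after December 14, 2018 is February 6, 2019.
Service was by mail, adding 3 days: February 6, 2019 + 3 days = February 9, 2019.
Tolling adds 15 days: February 9, 2019 + 15 days = February 24, 2019.
Tolling adds 13 days: February 24, 2019 + 13 days = March 9, 2019.
March 9, 2019 is Saturday; March 10, 2019 is Sunday. The next qualifying day is March 11, 2019.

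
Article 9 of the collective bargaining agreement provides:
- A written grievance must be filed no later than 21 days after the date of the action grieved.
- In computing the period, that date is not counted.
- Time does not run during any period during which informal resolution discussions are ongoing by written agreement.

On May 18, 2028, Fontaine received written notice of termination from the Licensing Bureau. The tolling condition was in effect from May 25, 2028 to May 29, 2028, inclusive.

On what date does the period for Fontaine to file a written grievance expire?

21 days after May 18, 2028 is June 8, 2028.
From May 25, 2028 through May 29, 2028 inclusive is 5 days; tolling adds 5 days: June 8, 2028 + 5 days = June 13, 2028.

June 13, 2028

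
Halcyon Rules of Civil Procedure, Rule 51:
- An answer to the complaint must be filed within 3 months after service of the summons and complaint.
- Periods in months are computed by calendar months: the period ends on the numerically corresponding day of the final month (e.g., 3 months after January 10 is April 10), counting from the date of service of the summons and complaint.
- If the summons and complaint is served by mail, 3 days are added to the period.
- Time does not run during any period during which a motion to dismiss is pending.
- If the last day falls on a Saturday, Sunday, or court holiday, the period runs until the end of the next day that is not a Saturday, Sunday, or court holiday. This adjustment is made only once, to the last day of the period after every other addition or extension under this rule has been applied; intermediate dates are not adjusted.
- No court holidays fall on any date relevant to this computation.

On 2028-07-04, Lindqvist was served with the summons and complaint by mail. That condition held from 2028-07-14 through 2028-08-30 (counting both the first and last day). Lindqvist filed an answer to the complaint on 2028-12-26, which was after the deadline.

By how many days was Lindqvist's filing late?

32 days

3 months after 2028-07-04 is October 4, 2028.
Service was by mail, adding 3 days: October 4, 2028 + 3 days = October 7, 2028.
From July 14, 2028 through August 30, 2028 inclusive is 48 days; tolling adds 48 days: October 7, 2028 + 48 days = November 24, 2028.
November 24, 2028 is a Friday and not a court holiday, so no extension applies.
The deadline is November 24, 2028; from November 24, 2028 to December 26, 2028 is 32 days.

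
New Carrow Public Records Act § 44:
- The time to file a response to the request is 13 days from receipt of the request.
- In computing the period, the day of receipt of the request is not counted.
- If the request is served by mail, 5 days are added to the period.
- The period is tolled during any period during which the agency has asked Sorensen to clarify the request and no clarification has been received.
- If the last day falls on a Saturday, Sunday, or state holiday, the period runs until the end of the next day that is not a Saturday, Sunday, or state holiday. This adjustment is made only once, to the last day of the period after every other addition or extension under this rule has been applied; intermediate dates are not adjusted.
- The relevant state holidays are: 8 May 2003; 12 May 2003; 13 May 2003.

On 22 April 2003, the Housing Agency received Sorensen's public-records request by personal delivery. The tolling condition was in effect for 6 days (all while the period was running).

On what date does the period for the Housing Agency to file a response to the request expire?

13 days after 22 April 2003 is May 5, 2003.
Service was not by mail, so no mail extension applies.
Tolling adds 6 days: May 5, 2003 + 6 days = May 11, 2003.
May 11, 2003 is Sunday; May 12, 2003 is a listed holiday; May 13, 2003 is a listed holiday. The next qualifying day is May 14, 2003.

May 14, 2003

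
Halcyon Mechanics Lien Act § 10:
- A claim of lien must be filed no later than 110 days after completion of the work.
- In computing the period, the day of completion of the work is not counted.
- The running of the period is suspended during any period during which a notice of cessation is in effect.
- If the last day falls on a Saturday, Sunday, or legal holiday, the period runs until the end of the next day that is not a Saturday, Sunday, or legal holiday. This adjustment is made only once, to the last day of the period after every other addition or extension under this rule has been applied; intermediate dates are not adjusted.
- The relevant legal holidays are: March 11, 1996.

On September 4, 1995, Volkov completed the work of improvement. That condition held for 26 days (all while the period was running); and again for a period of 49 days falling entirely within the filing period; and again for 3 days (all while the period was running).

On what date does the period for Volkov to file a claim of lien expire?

March 12, 1996

110 days after September 4, 1995 is December 23, 1995.
Tolling adds 26 days: December 23, 1995 + 26 days = January 18, 1996.
Tolling adds 49 days: January 18, 1996 + 49 days = March 7, 1996.
Tolling adds 3 days: March 7, 1996 + 3 days = March 10, 1996.
March 10, 1996 is Sunday; March 11, 1996 is a listed holiday. The next qualifying day is March 12, 1996.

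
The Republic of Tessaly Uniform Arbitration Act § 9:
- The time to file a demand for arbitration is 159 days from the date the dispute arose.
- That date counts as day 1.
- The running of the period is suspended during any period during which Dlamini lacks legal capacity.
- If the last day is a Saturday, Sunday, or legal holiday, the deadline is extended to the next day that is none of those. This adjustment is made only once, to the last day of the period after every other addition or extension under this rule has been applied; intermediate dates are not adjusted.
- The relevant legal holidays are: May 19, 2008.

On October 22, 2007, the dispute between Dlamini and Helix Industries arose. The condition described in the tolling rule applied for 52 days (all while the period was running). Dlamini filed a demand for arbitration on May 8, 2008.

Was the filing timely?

Counting October 22, 2007 as day 1, day 159 is March 28, 2008.
Tolling adds 52 days: March 28, 2008 + 52 days = May 19, 2008.
May 19, 2008 is a listed holiday. The next qualifying day is May 20, 2008.
The deadline is May 20, 2008; the filing on May 8, 2008 is on or before that date.

Yes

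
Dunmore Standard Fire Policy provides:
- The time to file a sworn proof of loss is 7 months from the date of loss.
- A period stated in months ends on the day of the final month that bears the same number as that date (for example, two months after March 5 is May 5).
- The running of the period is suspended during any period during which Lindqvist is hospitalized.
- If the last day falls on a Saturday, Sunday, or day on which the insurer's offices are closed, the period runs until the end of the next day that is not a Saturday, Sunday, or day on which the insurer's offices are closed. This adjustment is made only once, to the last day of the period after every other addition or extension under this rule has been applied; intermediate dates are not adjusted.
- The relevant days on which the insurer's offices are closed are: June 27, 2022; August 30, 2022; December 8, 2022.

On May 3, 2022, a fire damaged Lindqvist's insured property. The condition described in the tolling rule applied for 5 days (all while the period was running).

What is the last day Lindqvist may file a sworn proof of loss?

December 9, 2022

7 months after May 3, 2022 is December 3, 2022.
Tolling adds 5 days: December 3, 2022 + 5 days = December 8, 2022.
December 8, 2022 is a listed holiday. The next qualifying day is December 9, 2022.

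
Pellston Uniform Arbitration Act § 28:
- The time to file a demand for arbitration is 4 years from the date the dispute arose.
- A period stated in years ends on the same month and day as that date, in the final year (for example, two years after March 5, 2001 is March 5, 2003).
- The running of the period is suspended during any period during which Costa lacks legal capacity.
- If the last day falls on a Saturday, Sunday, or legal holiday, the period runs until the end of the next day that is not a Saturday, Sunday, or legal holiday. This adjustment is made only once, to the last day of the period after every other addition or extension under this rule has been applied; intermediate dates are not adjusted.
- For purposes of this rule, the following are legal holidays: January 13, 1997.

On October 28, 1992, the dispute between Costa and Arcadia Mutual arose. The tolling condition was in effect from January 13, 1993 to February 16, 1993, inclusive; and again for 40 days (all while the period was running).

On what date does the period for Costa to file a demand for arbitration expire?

January 14, 1997

4 years after October 28, 1992 is October 28, 1996.
From January 13, 1993 through February 16, 1993 inclusive is 35 days; tolling adds 35 days: October 28, 1996 + 35 days = December 2, 1996.
Tolling adds 40 days: December 2, 1996 + 40 days = January 11, 1997.
January 11, 1997 is Saturday; January 12, 1997 is Sunday; January 13, 1997 is a listed holiday. The next qualifying day is January 14, 1997.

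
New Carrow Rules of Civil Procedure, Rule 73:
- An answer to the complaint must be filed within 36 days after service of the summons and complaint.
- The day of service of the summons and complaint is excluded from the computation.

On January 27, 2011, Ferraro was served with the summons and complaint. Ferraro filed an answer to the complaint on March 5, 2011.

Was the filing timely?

No

36 days after January 27, 2011 is March 4, 2011.
The deadline is March 4, 2011; the filing on March 5, 2011 is after that date.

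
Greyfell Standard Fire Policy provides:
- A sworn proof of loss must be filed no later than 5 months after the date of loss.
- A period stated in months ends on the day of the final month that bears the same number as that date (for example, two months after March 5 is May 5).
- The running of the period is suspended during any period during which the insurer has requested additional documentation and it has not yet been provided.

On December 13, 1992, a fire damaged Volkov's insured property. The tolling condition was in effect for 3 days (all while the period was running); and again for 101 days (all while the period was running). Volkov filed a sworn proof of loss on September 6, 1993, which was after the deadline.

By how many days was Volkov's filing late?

12 days

5 months after December 13, 1992 is May 13, 1993.
Tolling adds 3 days: May 13, 1993 + 3 days = May 16, 1993.
Tolling adds 101 days: May 16, 1993 + 101 days = August 25, 1993.
The deadline is August 25, 1993; from August 25, 1993 to September 6, 1993 is 12 days.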